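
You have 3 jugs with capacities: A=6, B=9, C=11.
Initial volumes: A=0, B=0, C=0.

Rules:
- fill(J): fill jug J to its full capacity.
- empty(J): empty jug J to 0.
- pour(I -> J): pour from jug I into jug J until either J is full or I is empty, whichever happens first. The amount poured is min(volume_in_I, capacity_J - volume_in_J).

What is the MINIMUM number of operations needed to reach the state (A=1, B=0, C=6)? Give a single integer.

BFS from (A=0, B=0, C=0). One shortest path:
  1. fill(A) -> (A=6 B=0 C=0)
  2. pour(A -> B) -> (A=0 B=6 C=0)
  3. fill(A) -> (A=6 B=6 C=0)
  4. pour(A -> C) -> (A=0 B=6 C=6)
  5. fill(A) -> (A=6 B=6 C=6)
  6. pour(A -> C) -> (A=1 B=6 C=11)
  7. empty(C) -> (A=1 B=6 C=0)
  8. pour(B -> C) -> (A=1 B=0 C=6)
Reached target in 8 moves.

Answer: 8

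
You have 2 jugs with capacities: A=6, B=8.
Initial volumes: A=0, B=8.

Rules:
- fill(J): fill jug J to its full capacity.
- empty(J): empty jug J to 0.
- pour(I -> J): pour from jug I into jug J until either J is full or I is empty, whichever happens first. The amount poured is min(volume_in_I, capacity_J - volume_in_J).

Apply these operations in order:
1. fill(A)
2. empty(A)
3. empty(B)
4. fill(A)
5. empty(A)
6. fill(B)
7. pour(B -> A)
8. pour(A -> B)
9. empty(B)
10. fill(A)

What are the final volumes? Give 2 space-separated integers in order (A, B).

Answer: 6 0

Derivation:
Step 1: fill(A) -> (A=6 B=8)
Step 2: empty(A) -> (A=0 B=8)
Step 3: empty(B) -> (A=0 B=0)
Step 4: fill(A) -> (A=6 B=0)
Step 5: empty(A) -> (A=0 B=0)
Step 6: fill(B) -> (A=0 B=8)
Step 7: pour(B -> A) -> (A=6 B=2)
Step 8: pour(A -> B) -> (A=0 B=8)
Step 9: empty(B) -> (A=0 B=0)
Step 10: fill(A) -> (A=6 B=0)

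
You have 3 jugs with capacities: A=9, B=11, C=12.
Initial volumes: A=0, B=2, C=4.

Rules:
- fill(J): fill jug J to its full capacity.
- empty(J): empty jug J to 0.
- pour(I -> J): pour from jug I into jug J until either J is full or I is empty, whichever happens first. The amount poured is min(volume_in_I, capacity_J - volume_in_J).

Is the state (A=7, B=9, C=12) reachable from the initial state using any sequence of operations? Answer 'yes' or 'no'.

Answer: yes

Derivation:
BFS from (A=0, B=2, C=4):
  1. empty(B) -> (A=0 B=0 C=4)
  2. pour(C -> A) -> (A=4 B=0 C=0)
  3. fill(C) -> (A=4 B=0 C=12)
  4. pour(C -> A) -> (A=9 B=0 C=7)
  5. pour(A -> B) -> (A=0 B=9 C=7)
  6. pour(C -> A) -> (A=7 B=9 C=0)
  7. fill(C) -> (A=7 B=9 C=12)
Target reached → yes.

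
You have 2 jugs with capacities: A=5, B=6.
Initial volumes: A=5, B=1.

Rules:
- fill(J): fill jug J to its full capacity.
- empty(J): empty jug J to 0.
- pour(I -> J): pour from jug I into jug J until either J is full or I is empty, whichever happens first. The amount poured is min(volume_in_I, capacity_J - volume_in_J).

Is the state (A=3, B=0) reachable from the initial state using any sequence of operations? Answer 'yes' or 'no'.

Answer: yes

Derivation:
BFS from (A=5, B=1):
  1. empty(B) -> (A=5 B=0)
  2. pour(A -> B) -> (A=0 B=5)
  3. fill(A) -> (A=5 B=5)
  4. pour(A -> B) -> (A=4 B=6)
  5. empty(B) -> (A=4 B=0)
  6. pour(A -> B) -> (A=0 B=4)
  7. fill(A) -> (A=5 B=4)
  8. pour(A -> B) -> (A=3 B=6)
  9. empty(B) -> (A=3 B=0)
Target reached → yes.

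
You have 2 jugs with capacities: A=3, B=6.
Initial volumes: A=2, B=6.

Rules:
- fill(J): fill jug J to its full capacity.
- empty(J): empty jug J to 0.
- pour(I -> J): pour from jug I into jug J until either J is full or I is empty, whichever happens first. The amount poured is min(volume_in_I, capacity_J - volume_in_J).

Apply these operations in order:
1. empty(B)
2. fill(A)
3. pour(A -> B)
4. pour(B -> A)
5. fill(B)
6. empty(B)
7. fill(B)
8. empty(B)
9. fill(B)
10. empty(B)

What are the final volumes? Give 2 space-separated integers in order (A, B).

Step 1: empty(B) -> (A=2 B=0)
Step 2: fill(A) -> (A=3 B=0)
Step 3: pour(A -> B) -> (A=0 B=3)
Step 4: pour(B -> A) -> (A=3 B=0)
Step 5: fill(B) -> (A=3 B=6)
Step 6: empty(B) -> (A=3 B=0)
Step 7: fill(B) -> (A=3 B=6)
Step 8: empty(B) -> (A=3 B=0)
Step 9: fill(B) -> (A=3 B=6)
Step 10: empty(B) -> (A=3 B=0)

Answer: 3 0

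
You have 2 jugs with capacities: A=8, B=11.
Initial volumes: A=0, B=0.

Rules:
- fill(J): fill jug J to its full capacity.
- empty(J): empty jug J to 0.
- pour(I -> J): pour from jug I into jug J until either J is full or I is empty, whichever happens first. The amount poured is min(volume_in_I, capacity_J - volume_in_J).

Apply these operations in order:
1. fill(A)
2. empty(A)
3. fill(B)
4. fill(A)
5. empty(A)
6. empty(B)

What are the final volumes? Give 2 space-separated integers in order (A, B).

Answer: 0 0

Derivation:
Step 1: fill(A) -> (A=8 B=0)
Step 2: empty(A) -> (A=0 B=0)
Step 3: fill(B) -> (A=0 B=11)
Step 4: fill(A) -> (A=8 B=11)
Step 5: empty(A) -> (A=0 B=11)
Step 6: empty(B) -> (A=0 B=0)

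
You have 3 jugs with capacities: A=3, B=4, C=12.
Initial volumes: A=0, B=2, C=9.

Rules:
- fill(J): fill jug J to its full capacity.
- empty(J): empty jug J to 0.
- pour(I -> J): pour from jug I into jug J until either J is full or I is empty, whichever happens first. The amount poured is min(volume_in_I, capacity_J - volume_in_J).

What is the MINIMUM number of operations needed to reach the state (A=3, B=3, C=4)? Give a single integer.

BFS from (A=0, B=2, C=9). One shortest path:
  1. fill(A) -> (A=3 B=2 C=9)
  2. pour(C -> B) -> (A=3 B=4 C=7)
  3. empty(B) -> (A=3 B=0 C=7)
  4. pour(A -> B) -> (A=0 B=3 C=7)
  5. pour(C -> A) -> (A=3 B=3 C=4)
Reached target in 5 moves.

Answer: 5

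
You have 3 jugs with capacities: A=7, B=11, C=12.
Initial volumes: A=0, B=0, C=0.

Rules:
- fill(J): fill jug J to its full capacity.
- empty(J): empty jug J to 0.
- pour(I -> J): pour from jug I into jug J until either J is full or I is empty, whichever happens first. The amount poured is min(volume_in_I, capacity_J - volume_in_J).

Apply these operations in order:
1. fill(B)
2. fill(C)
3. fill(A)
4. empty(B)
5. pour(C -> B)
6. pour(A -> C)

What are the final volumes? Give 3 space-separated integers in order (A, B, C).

Answer: 0 11 8

Derivation:
Step 1: fill(B) -> (A=0 B=11 C=0)
Step 2: fill(C) -> (A=0 B=11 C=12)
Step 3: fill(A) -> (A=7 B=11 C=12)
Step 4: empty(B) -> (A=7 B=0 C=12)
Step 5: pour(C -> B) -> (A=7 B=11 C=1)
Step 6: pour(A -> C) -> (A=0 B=11 C=8)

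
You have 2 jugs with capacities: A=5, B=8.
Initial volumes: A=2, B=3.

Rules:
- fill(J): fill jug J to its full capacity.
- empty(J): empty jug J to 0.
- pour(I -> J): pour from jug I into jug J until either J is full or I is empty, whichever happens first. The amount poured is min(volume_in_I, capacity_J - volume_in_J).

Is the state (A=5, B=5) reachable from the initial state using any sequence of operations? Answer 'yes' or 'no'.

BFS from (A=2, B=3):
  1. fill(B) -> (A=2 B=8)
  2. pour(B -> A) -> (A=5 B=5)
Target reached → yes.

Answer: yes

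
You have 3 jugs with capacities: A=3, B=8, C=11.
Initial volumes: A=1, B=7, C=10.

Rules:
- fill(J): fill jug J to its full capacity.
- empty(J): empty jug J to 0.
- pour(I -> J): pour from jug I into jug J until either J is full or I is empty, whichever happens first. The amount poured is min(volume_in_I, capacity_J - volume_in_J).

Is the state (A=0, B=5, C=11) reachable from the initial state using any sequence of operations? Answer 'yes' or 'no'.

Answer: yes

Derivation:
BFS from (A=1, B=7, C=10):
  1. fill(C) -> (A=1 B=7 C=11)
  2. pour(B -> A) -> (A=3 B=5 C=11)
  3. empty(A) -> (A=0 B=5 C=11)
Target reached → yes.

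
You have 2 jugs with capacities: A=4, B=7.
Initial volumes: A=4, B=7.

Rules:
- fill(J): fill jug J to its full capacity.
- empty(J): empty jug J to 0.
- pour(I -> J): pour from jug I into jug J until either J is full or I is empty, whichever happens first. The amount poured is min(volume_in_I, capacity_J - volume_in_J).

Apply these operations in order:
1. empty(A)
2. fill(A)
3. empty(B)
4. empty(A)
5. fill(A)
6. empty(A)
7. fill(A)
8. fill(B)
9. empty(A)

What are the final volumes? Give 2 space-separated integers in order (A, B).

Answer: 0 7

Derivation:
Step 1: empty(A) -> (A=0 B=7)
Step 2: fill(A) -> (A=4 B=7)
Step 3: empty(B) -> (A=4 B=0)
Step 4: empty(A) -> (A=0 B=0)
Step 5: fill(A) -> (A=4 B=0)
Step 6: empty(A) -> (A=0 B=0)
Step 7: fill(A) -> (A=4 B=0)
Step 8: fill(B) -> (A=4 B=7)
Step 9: empty(A) -> (A=0 B=7)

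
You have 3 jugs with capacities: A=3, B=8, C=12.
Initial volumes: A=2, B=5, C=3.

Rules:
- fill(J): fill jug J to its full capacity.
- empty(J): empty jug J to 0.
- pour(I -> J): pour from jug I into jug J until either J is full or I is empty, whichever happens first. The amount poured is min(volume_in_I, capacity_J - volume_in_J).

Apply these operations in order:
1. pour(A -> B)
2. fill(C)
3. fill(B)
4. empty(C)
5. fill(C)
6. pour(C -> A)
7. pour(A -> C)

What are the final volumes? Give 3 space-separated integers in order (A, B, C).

Step 1: pour(A -> B) -> (A=0 B=7 C=3)
Step 2: fill(C) -> (A=0 B=7 C=12)
Step 3: fill(B) -> (A=0 B=8 C=12)
Step 4: empty(C) -> (A=0 B=8 C=0)
Step 5: fill(C) -> (A=0 B=8 C=12)
Step 6: pour(C -> A) -> (A=3 B=8 C=9)
Step 7: pour(A -> C) -> (A=0 B=8 C=12)

Answer: 0 8 12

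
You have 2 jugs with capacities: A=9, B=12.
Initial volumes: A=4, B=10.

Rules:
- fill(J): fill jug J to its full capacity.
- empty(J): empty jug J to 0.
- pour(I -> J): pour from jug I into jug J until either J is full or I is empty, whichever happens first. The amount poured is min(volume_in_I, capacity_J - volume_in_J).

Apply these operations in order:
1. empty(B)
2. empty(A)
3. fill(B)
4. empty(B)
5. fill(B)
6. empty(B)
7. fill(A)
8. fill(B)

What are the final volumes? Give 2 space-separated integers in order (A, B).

Answer: 9 12

Derivation:
Step 1: empty(B) -> (A=4 B=0)
Step 2: empty(A) -> (A=0 B=0)
Step 3: fill(B) -> (A=0 B=12)
Step 4: empty(B) -> (A=0 B=0)
Step 5: fill(B) -> (A=0 B=12)
Step 6: empty(B) -> (A=0 B=0)
Step 7: fill(A) -> (A=9 B=0)
Step 8: fill(B) -> (A=9 B=12)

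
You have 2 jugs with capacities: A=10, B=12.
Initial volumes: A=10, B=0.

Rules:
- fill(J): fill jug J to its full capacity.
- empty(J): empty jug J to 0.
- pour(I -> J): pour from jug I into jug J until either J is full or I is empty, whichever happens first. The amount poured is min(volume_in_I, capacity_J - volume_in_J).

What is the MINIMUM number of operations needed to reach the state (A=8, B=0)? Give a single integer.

BFS from (A=10, B=0). One shortest path:
  1. pour(A -> B) -> (A=0 B=10)
  2. fill(A) -> (A=10 B=10)
  3. pour(A -> B) -> (A=8 B=12)
  4. empty(B) -> (A=8 B=0)
Reached target in 4 moves.

Answer: 4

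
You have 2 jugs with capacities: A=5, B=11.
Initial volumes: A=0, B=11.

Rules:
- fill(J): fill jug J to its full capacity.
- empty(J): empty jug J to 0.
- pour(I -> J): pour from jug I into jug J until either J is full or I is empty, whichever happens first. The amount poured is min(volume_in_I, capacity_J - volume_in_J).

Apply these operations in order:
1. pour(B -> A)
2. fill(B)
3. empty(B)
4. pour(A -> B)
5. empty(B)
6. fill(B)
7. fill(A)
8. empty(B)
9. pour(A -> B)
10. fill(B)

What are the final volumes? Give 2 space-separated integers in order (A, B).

Answer: 0 11

Derivation:
Step 1: pour(B -> A) -> (A=5 B=6)
Step 2: fill(B) -> (A=5 B=11)
Step 3: empty(B) -> (A=5 B=0)
Step 4: pour(A -> B) -> (A=0 B=5)
Step 5: empty(B) -> (A=0 B=0)
Step 6: fill(B) -> (A=0 B=11)
Step 7: fill(A) -> (A=5 B=11)
Step 8: empty(B) -> (A=5 B=0)
Step 9: pour(A -> B) -> (A=0 B=5)
Step 10: fill(B) -> (A=0 B=11)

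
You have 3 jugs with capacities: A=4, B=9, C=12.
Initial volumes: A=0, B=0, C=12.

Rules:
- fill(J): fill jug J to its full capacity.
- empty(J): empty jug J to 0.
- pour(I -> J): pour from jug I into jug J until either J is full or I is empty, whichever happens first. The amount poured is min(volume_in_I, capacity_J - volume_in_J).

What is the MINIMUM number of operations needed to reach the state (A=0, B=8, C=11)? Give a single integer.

Answer: 8

Derivation:
BFS from (A=0, B=0, C=12). One shortest path:
  1. fill(A) -> (A=4 B=0 C=12)
  2. pour(C -> B) -> (A=4 B=9 C=3)
  3. empty(B) -> (A=4 B=0 C=3)
  4. pour(A -> B) -> (A=0 B=4 C=3)
  5. pour(C -> A) -> (A=3 B=4 C=0)
  6. fill(C) -> (A=3 B=4 C=12)
  7. pour(C -> A) -> (A=4 B=4 C=11)
  8. pour(A -> B) -> (A=0 B=8 C=11)
Reached target in 8 moves.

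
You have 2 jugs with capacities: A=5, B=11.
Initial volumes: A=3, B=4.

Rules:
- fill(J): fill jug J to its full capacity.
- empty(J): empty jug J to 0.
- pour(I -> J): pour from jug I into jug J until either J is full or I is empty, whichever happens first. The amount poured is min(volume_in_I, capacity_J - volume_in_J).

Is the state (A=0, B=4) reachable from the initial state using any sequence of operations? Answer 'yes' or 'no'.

Answer: yes

Derivation:
BFS from (A=3, B=4):
  1. empty(A) -> (A=0 B=4)
Target reached → yes.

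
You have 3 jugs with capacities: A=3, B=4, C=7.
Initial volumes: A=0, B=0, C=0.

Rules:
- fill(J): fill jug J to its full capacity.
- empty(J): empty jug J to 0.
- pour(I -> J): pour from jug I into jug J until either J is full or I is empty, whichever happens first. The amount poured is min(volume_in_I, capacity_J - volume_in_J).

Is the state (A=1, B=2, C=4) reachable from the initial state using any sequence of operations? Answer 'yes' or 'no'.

Answer: no

Derivation:
BFS explored all 124 reachable states.
Reachable set includes: (0,0,0), (0,0,1), (0,0,2), (0,0,3), (0,0,4), (0,0,5), (0,0,6), (0,0,7), (0,1,0), (0,1,1), (0,1,2), (0,1,3) ...
Target (A=1, B=2, C=4) not in reachable set → no.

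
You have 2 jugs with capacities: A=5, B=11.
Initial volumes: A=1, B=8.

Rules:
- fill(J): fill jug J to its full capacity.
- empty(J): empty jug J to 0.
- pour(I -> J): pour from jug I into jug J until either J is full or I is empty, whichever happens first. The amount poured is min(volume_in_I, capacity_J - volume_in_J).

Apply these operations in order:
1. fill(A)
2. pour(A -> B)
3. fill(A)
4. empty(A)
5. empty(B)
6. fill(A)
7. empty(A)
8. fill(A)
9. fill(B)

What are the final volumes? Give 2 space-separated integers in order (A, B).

Step 1: fill(A) -> (A=5 B=8)
Step 2: pour(A -> B) -> (A=2 B=11)
Step 3: fill(A) -> (A=5 B=11)
Step 4: empty(A) -> (A=0 B=11)
Step 5: empty(B) -> (A=0 B=0)
Step 6: fill(A) -> (A=5 B=0)
Step 7: empty(A) -> (A=0 B=0)
Step 8: fill(A) -> (A=5 B=0)
Step 9: fill(B) -> (A=5 B=11)

Answer: 5 11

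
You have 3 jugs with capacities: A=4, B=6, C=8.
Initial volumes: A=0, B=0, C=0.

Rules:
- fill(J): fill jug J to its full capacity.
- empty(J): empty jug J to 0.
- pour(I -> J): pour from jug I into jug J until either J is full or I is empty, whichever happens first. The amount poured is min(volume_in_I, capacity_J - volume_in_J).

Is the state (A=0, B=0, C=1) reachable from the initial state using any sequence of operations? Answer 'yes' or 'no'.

BFS explored all 54 reachable states.
Reachable set includes: (0,0,0), (0,0,2), (0,0,4), (0,0,6), (0,0,8), (0,2,0), (0,2,2), (0,2,4), (0,2,6), (0,2,8), (0,4,0), (0,4,2) ...
Target (A=0, B=0, C=1) not in reachable set → no.

Answer: no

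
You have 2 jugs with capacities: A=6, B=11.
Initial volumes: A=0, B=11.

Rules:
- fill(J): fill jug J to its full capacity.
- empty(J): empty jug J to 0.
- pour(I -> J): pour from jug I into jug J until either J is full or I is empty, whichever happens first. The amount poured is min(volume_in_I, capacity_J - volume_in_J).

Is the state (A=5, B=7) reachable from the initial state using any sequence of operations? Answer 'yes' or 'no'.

Answer: no

Derivation:
BFS explored all 34 reachable states.
Reachable set includes: (0,0), (0,1), (0,2), (0,3), (0,4), (0,5), (0,6), (0,7), (0,8), (0,9), (0,10), (0,11) ...
Target (A=5, B=7) not in reachable set → no.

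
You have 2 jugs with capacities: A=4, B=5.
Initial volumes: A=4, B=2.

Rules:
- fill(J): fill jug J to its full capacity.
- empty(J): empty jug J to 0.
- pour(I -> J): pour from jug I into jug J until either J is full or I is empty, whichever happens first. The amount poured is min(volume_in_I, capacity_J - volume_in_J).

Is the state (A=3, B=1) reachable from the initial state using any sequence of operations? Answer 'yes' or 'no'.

BFS explored all 18 reachable states.
Reachable set includes: (0,0), (0,1), (0,2), (0,3), (0,4), (0,5), (1,0), (1,5), (2,0), (2,5), (3,0), (3,5) ...
Target (A=3, B=1) not in reachable set → no.

Answer: no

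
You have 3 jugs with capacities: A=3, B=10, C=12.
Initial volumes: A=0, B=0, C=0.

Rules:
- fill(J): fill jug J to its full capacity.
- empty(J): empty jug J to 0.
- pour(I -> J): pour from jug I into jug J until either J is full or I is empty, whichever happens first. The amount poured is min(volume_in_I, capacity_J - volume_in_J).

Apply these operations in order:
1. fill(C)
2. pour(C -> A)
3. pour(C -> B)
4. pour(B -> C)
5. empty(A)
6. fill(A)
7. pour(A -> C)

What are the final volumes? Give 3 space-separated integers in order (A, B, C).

Answer: 0 0 12

Derivation:
Step 1: fill(C) -> (A=0 B=0 C=12)
Step 2: pour(C -> A) -> (A=3 B=0 C=9)
Step 3: pour(C -> B) -> (A=3 B=9 C=0)
Step 4: pour(B -> C) -> (A=3 B=0 C=9)
Step 5: empty(A) -> (A=0 B=0 C=9)
Step 6: fill(A) -> (A=3 B=0 C=9)
Step 7: pour(A -> C) -> (A=0 B=0 C=12)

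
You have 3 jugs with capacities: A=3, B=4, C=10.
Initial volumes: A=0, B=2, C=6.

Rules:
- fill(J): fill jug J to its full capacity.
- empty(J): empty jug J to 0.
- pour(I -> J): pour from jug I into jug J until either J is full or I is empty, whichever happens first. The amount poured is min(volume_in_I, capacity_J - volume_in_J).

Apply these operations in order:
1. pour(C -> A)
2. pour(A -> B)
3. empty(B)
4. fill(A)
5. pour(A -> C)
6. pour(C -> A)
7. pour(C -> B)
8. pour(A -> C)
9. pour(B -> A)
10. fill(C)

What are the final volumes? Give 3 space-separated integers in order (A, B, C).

Step 1: pour(C -> A) -> (A=3 B=2 C=3)
Step 2: pour(A -> B) -> (A=1 B=4 C=3)
Step 3: empty(B) -> (A=1 B=0 C=3)
Step 4: fill(A) -> (A=3 B=0 C=3)
Step 5: pour(A -> C) -> (A=0 B=0 C=6)
Step 6: pour(C -> A) -> (A=3 B=0 C=3)
Step 7: pour(C -> B) -> (A=3 B=3 C=0)
Step 8: pour(A -> C) -> (A=0 B=3 C=3)
Step 9: pour(B -> A) -> (A=3 B=0 C=3)
Step 10: fill(C) -> (A=3 B=0 C=10)

Answer: 3 0 10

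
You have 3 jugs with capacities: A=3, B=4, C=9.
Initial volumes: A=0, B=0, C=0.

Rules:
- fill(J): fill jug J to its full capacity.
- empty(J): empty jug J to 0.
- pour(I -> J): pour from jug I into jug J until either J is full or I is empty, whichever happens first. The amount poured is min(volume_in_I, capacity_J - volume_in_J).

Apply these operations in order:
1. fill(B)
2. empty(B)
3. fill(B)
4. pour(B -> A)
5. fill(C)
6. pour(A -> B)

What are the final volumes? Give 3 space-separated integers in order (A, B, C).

Answer: 0 4 9

Derivation:
Step 1: fill(B) -> (A=0 B=4 C=0)
Step 2: empty(B) -> (A=0 B=0 C=0)
Step 3: fill(B) -> (A=0 B=4 C=0)
Step 4: pour(B -> A) -> (A=3 B=1 C=0)
Step 5: fill(C) -> (A=3 B=1 C=9)
Step 6: pour(A -> B) -> (A=0 B=4 C=9)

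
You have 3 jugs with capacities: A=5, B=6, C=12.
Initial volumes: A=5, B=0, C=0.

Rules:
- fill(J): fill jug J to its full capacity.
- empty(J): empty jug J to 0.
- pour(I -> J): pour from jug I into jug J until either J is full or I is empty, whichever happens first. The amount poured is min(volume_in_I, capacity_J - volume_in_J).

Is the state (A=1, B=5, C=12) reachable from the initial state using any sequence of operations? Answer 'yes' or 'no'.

BFS from (A=5, B=0, C=0):
  1. empty(A) -> (A=0 B=0 C=0)
  2. fill(B) -> (A=0 B=6 C=0)
  3. pour(B -> A) -> (A=5 B=1 C=0)
  4. pour(A -> C) -> (A=0 B=1 C=5)
  5. pour(B -> A) -> (A=1 B=0 C=5)
  6. pour(C -> B) -> (A=1 B=5 C=0)
  7. fill(C) -> (A=1 B=5 C=12)
Target reached → yes.

Answer: yes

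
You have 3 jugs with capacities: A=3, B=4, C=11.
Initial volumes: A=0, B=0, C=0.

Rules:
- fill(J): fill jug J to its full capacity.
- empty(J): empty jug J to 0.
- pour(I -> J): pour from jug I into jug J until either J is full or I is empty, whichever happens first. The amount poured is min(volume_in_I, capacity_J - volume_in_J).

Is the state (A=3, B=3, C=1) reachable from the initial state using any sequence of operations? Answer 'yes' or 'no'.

Answer: yes

Derivation:
BFS from (A=0, B=0, C=0):
  1. fill(A) -> (A=3 B=0 C=0)
  2. fill(B) -> (A=3 B=4 C=0)
  3. pour(B -> C) -> (A=3 B=0 C=4)
  4. pour(A -> B) -> (A=0 B=3 C=4)
  5. pour(C -> A) -> (A=3 B=3 C=1)
Target reached → yes.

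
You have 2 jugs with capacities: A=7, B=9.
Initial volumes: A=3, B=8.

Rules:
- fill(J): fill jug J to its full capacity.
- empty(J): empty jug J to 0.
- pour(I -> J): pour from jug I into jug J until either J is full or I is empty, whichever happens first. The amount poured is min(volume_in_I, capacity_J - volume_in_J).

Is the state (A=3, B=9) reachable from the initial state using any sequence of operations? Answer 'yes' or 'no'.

BFS from (A=3, B=8):
  1. fill(B) -> (A=3 B=9)
Target reached → yes.

Answer: yes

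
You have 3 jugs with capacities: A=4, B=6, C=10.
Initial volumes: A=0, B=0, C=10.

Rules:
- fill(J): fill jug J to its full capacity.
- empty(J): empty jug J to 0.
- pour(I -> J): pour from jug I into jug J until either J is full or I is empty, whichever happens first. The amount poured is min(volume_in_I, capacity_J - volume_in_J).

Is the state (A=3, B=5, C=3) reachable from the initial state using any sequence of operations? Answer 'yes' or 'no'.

Answer: no

Derivation:
BFS explored all 64 reachable states.
Reachable set includes: (0,0,0), (0,0,2), (0,0,4), (0,0,6), (0,0,8), (0,0,10), (0,2,0), (0,2,2), (0,2,4), (0,2,6), (0,2,8), (0,2,10) ...
Target (A=3, B=5, C=3) not in reachable set → no.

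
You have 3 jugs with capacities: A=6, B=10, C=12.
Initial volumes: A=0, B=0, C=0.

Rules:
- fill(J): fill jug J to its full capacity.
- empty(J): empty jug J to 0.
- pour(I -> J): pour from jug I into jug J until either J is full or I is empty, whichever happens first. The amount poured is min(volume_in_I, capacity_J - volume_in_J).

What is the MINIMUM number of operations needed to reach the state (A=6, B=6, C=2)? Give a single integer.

BFS from (A=0, B=0, C=0). One shortest path:
  1. fill(A) -> (A=6 B=0 C=0)
  2. fill(C) -> (A=6 B=0 C=12)
  3. pour(C -> B) -> (A=6 B=10 C=2)
  4. empty(B) -> (A=6 B=0 C=2)
  5. pour(A -> B) -> (A=0 B=6 C=2)
  6. fill(A) -> (A=6 B=6 C=2)
Reached target in 6 moves.

Answer: 6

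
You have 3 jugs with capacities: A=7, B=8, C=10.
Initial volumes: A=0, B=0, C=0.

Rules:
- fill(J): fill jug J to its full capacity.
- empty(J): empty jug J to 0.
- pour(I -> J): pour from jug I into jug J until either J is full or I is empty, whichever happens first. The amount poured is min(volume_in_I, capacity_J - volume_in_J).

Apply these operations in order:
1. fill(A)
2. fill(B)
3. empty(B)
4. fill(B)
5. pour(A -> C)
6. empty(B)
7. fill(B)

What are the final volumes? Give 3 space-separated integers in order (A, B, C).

Answer: 0 8 7

Derivation:
Step 1: fill(A) -> (A=7 B=0 C=0)
Step 2: fill(B) -> (A=7 B=8 C=0)
Step 3: empty(B) -> (A=7 B=0 C=0)
Step 4: fill(B) -> (A=7 B=8 C=0)
Step 5: pour(A -> C) -> (A=0 B=8 C=7)
Step 6: empty(B) -> (A=0 B=0 C=7)
Step 7: fill(B) -> (A=0 B=8 C=7)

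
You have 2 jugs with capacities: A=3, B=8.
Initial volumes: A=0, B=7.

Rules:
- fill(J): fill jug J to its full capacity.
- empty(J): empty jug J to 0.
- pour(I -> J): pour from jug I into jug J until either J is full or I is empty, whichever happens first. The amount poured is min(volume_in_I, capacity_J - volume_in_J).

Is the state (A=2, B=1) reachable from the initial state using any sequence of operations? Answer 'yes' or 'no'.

Answer: no

Derivation:
BFS explored all 22 reachable states.
Reachable set includes: (0,0), (0,1), (0,2), (0,3), (0,4), (0,5), (0,6), (0,7), (0,8), (1,0), (1,8), (2,0) ...
Target (A=2, B=1) not in reachable set → no.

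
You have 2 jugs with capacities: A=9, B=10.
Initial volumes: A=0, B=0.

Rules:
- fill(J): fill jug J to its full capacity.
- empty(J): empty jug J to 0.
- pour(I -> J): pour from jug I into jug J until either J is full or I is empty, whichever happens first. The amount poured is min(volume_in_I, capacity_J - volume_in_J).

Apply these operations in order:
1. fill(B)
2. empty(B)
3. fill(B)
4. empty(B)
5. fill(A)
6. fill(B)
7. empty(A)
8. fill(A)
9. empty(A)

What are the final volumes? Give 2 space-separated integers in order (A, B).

Step 1: fill(B) -> (A=0 B=10)
Step 2: empty(B) -> (A=0 B=0)
Step 3: fill(B) -> (A=0 B=10)
Step 4: empty(B) -> (A=0 B=0)
Step 5: fill(A) -> (A=9 B=0)
Step 6: fill(B) -> (A=9 B=10)
Step 7: empty(A) -> (A=0 B=10)
Step 8: fill(A) -> (A=9 B=10)
Step 9: empty(A) -> (A=0 B=10)

Answer: 0 10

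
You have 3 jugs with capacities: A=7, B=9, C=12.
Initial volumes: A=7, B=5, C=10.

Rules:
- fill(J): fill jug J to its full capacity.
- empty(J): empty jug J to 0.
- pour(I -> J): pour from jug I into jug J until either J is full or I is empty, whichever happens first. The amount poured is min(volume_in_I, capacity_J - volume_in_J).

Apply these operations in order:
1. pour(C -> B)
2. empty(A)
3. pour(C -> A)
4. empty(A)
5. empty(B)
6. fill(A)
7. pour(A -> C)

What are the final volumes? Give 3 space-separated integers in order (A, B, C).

Step 1: pour(C -> B) -> (A=7 B=9 C=6)
Step 2: empty(A) -> (A=0 B=9 C=6)
Step 3: pour(C -> A) -> (A=6 B=9 C=0)
Step 4: empty(A) -> (A=0 B=9 C=0)
Step 5: empty(B) -> (A=0 B=0 C=0)
Step 6: fill(A) -> (A=7 B=0 C=0)
Step 7: pour(A -> C) -> (A=0 B=0 C=7)

Answer: 0 0 7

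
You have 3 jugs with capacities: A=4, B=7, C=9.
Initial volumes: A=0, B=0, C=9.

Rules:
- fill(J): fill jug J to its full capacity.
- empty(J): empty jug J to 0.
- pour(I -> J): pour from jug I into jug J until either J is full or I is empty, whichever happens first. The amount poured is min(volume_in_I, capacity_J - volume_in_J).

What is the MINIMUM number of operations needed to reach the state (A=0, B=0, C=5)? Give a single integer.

Answer: 2

Derivation:
BFS from (A=0, B=0, C=9). One shortest path:
  1. pour(C -> A) -> (A=4 B=0 C=5)
  2. empty(A) -> (A=0 B=0 C=5)
Reached target in 2 moves.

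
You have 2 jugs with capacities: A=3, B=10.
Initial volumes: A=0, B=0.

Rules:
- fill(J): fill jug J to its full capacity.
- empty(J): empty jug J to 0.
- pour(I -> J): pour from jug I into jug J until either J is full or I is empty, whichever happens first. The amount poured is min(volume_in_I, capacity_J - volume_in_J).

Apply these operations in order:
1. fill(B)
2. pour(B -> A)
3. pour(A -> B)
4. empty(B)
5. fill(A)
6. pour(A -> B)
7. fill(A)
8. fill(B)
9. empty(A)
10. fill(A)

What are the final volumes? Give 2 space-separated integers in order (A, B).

Answer: 3 10

Derivation:
Step 1: fill(B) -> (A=0 B=10)
Step 2: pour(B -> A) -> (A=3 B=7)
Step 3: pour(A -> B) -> (A=0 B=10)
Step 4: empty(B) -> (A=0 B=0)
Step 5: fill(A) -> (A=3 B=0)
Step 6: pour(A -> B) -> (A=0 B=3)
Step 7: fill(A) -> (A=3 B=3)
Step 8: fill(B) -> (A=3 B=10)
Step 9: empty(A) -> (A=0 B=10)
Step 10: fill(A) -> (A=3 B=10)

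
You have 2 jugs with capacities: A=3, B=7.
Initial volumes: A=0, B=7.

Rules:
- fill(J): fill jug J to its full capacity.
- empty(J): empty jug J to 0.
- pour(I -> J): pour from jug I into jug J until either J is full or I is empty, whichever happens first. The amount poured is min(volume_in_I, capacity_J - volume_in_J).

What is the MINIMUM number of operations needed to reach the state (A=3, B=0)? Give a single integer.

Answer: 2

Derivation:
BFS from (A=0, B=7). One shortest path:
  1. fill(A) -> (A=3 B=7)
  2. empty(B) -> (A=3 B=0)
Reached target in 2 moves.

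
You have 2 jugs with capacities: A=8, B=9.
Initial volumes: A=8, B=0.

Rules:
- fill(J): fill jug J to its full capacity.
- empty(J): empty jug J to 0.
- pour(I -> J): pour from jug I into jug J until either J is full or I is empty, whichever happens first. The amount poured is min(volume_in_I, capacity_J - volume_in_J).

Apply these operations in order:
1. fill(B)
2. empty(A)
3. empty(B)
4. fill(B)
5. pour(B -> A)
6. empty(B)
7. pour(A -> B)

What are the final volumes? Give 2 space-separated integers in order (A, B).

Answer: 0 8

Derivation:
Step 1: fill(B) -> (A=8 B=9)
Step 2: empty(A) -> (A=0 B=9)
Step 3: empty(B) -> (A=0 B=0)
Step 4: fill(B) -> (A=0 B=9)
Step 5: pour(B -> A) -> (A=8 B=1)
Step 6: empty(B) -> (A=8 B=0)
Step 7: pour(A -> B) -> (A=0 B=8)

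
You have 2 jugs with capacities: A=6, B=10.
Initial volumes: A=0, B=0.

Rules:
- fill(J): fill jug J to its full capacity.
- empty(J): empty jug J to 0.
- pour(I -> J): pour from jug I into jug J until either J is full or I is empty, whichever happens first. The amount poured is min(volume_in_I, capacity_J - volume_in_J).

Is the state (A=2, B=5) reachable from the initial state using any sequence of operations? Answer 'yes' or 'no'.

BFS explored all 16 reachable states.
Reachable set includes: (0,0), (0,2), (0,4), (0,6), (0,8), (0,10), (2,0), (2,10), (4,0), (4,10), (6,0), (6,2) ...
Target (A=2, B=5) not in reachable set → no.

Answer: no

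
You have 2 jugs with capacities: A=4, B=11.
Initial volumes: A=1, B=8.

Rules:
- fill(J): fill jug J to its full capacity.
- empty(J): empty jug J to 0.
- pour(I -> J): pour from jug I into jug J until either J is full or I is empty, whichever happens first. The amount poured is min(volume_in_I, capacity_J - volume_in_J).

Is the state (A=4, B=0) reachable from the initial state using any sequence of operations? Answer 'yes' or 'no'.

Answer: yes

Derivation:
BFS from (A=1, B=8):
  1. fill(A) -> (A=4 B=8)
  2. empty(B) -> (A=4 B=0)
Target reached → yes.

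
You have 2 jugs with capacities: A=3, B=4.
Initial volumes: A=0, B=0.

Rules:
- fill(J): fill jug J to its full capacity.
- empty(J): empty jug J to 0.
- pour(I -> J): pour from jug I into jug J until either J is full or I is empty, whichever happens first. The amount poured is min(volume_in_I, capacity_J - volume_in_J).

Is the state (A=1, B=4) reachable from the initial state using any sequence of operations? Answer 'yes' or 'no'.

Answer: yes

Derivation:
BFS from (A=0, B=0):
  1. fill(B) -> (A=0 B=4)
  2. pour(B -> A) -> (A=3 B=1)
  3. empty(A) -> (A=0 B=1)
  4. pour(B -> A) -> (A=1 B=0)
  5. fill(B) -> (A=1 B=4)
Target reached → yes.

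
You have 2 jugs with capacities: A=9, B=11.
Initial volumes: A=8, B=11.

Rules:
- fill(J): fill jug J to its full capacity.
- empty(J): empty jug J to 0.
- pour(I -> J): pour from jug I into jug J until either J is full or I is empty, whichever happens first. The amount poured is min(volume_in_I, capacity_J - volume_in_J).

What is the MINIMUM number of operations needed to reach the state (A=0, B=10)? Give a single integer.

BFS from (A=8, B=11). One shortest path:
  1. pour(B -> A) -> (A=9 B=10)
  2. empty(A) -> (A=0 B=10)
Reached target in 2 moves.

Answer: 2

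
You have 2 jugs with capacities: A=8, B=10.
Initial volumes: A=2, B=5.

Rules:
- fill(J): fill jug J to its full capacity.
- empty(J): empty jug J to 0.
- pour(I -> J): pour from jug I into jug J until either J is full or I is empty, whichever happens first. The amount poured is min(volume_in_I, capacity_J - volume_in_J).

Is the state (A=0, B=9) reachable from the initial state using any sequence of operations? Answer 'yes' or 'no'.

Answer: yes

Derivation:
BFS from (A=2, B=5):
  1. pour(B -> A) -> (A=7 B=0)
  2. fill(B) -> (A=7 B=10)
  3. pour(B -> A) -> (A=8 B=9)
  4. empty(A) -> (A=0 B=9)
Target reached → yes.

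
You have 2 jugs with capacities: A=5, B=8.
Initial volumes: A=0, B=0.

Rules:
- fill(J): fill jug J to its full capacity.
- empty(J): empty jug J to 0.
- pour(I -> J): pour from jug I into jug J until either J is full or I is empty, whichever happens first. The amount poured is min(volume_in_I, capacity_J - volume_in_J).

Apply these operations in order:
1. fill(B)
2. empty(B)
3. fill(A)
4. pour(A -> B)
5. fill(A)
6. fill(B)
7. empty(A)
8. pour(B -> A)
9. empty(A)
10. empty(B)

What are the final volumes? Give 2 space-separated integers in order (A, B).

Step 1: fill(B) -> (A=0 B=8)
Step 2: empty(B) -> (A=0 B=0)
Step 3: fill(A) -> (A=5 B=0)
Step 4: pour(A -> B) -> (A=0 B=5)
Step 5: fill(A) -> (A=5 B=5)
Step 6: fill(B) -> (A=5 B=8)
Step 7: empty(A) -> (A=0 B=8)
Step 8: pour(B -> A) -> (A=5 B=3)
Step 9: empty(A) -> (A=0 B=3)
Step 10: empty(B) -> (A=0 B=0)

Answer: 0 0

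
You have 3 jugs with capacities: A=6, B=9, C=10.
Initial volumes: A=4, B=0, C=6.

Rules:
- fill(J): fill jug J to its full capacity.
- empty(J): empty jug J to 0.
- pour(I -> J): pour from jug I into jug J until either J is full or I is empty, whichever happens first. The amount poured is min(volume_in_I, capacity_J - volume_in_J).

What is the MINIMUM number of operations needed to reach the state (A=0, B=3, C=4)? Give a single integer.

Answer: 5

Derivation:
BFS from (A=4, B=0, C=6). One shortest path:
  1. fill(B) -> (A=4 B=9 C=6)
  2. empty(C) -> (A=4 B=9 C=0)
  3. pour(A -> C) -> (A=0 B=9 C=4)
  4. pour(B -> A) -> (A=6 B=3 C=4)
  5. empty(A) -> (A=0 B=3 C=4)
Reached target in 5 moves.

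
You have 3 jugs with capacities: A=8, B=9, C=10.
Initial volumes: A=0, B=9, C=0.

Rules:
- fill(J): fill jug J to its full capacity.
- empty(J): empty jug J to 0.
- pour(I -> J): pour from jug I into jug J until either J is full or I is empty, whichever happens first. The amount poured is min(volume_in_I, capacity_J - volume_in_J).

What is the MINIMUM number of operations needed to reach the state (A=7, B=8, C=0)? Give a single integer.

Answer: 6

Derivation:
BFS from (A=0, B=9, C=0). One shortest path:
  1. fill(A) -> (A=8 B=9 C=0)
  2. pour(B -> C) -> (A=8 B=0 C=9)
  3. pour(A -> B) -> (A=0 B=8 C=9)
  4. fill(A) -> (A=8 B=8 C=9)
  5. pour(A -> C) -> (A=7 B=8 C=10)
  6. empty(C) -> (A=7 B=8 C=0)
Reached target in 6 moves.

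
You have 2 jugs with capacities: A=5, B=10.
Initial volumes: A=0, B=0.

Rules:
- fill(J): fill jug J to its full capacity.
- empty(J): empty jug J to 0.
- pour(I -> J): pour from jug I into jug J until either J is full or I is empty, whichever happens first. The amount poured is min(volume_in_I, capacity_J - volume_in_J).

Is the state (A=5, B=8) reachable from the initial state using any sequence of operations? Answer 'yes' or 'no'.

BFS explored all 6 reachable states.
Reachable set includes: (0,0), (0,5), (0,10), (5,0), (5,5), (5,10)
Target (A=5, B=8) not in reachable set → no.

Answer: no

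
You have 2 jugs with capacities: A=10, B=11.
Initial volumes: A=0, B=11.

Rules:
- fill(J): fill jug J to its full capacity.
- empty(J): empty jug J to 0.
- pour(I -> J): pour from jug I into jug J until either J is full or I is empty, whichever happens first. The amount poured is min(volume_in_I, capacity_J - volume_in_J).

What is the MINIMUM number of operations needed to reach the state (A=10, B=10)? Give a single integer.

BFS from (A=0, B=11). One shortest path:
  1. fill(A) -> (A=10 B=11)
  2. empty(B) -> (A=10 B=0)
  3. pour(A -> B) -> (A=0 B=10)
  4. fill(A) -> (A=10 B=10)
Reached target in 4 moves.

Answer: 4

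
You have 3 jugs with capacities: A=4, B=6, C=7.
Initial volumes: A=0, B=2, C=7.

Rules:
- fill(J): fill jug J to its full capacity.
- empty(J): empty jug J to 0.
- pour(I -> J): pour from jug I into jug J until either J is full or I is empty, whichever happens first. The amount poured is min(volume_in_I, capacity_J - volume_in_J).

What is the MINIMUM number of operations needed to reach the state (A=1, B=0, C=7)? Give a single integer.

BFS from (A=0, B=2, C=7). One shortest path:
  1. empty(B) -> (A=0 B=0 C=7)
  2. pour(C -> B) -> (A=0 B=6 C=1)
  3. empty(B) -> (A=0 B=0 C=1)
  4. pour(C -> A) -> (A=1 B=0 C=0)
  5. fill(C) -> (A=1 B=0 C=7)
Reached target in 5 moves.

Answer: 5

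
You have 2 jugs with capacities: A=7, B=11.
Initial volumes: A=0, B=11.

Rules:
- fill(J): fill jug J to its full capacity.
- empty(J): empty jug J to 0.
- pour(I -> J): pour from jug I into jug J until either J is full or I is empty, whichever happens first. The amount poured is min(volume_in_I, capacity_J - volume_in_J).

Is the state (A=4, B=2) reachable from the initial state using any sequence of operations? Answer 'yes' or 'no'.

BFS explored all 36 reachable states.
Reachable set includes: (0,0), (0,1), (0,2), (0,3), (0,4), (0,5), (0,6), (0,7), (0,8), (0,9), (0,10), (0,11) ...
Target (A=4, B=2) not in reachable set → no.

Answer: no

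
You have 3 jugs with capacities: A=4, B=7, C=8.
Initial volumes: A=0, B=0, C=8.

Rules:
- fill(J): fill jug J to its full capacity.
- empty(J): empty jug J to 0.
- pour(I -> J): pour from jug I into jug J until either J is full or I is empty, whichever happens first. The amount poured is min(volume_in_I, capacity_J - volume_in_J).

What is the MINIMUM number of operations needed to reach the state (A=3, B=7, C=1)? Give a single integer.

BFS from (A=0, B=0, C=8). One shortest path:
  1. fill(B) -> (A=0 B=7 C=8)
  2. pour(B -> A) -> (A=4 B=3 C=8)
  3. empty(A) -> (A=0 B=3 C=8)
  4. pour(B -> A) -> (A=3 B=0 C=8)
  5. pour(C -> B) -> (A=3 B=7 C=1)
Reached target in 5 moves.

Answer: 5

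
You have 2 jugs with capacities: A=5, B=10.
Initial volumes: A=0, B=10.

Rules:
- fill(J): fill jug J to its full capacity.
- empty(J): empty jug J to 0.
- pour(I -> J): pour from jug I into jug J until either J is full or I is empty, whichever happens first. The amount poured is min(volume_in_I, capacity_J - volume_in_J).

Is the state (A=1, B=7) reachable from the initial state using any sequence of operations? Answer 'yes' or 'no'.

BFS explored all 6 reachable states.
Reachable set includes: (0,0), (0,5), (0,10), (5,0), (5,5), (5,10)
Target (A=1, B=7) not in reachable set → no.

Answer: no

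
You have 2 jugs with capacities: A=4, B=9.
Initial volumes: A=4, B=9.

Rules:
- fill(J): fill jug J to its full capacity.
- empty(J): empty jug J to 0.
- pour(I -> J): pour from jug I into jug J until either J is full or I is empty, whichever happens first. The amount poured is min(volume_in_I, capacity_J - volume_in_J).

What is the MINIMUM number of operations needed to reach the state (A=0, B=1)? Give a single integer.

BFS from (A=4, B=9). One shortest path:
  1. empty(A) -> (A=0 B=9)
  2. pour(B -> A) -> (A=4 B=5)
  3. empty(A) -> (A=0 B=5)
  4. pour(B -> A) -> (A=4 B=1)
  5. empty(A) -> (A=0 B=1)
Reached target in 5 moves.

Answer: 5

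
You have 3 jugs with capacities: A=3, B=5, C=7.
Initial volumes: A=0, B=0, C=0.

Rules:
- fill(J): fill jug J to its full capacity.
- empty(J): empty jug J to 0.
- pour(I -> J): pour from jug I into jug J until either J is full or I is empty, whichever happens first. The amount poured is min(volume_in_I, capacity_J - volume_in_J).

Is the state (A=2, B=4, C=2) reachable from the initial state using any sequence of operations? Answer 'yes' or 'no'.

Answer: no

Derivation:
BFS explored all 144 reachable states.
Reachable set includes: (0,0,0), (0,0,1), (0,0,2), (0,0,3), (0,0,4), (0,0,5), (0,0,6), (0,0,7), (0,1,0), (0,1,1), (0,1,2), (0,1,3) ...
Target (A=2, B=4, C=2) not in reachable set → no.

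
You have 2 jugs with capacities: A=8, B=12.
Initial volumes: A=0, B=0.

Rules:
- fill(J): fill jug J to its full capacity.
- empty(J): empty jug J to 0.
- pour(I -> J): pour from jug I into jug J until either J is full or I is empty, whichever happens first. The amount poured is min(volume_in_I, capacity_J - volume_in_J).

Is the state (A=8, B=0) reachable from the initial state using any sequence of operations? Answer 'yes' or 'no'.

BFS from (A=0, B=0):
  1. fill(A) -> (A=8 B=0)
Target reached → yes.

Answer: yes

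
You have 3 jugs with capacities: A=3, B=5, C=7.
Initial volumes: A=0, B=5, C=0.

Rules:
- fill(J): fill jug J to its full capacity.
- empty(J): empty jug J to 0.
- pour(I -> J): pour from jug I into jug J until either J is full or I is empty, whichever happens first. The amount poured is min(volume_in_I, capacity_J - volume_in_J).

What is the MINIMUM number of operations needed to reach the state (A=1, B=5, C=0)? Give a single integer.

BFS from (A=0, B=5, C=0). One shortest path:
  1. fill(A) -> (A=3 B=5 C=0)
  2. empty(B) -> (A=3 B=0 C=0)
  3. pour(A -> B) -> (A=0 B=3 C=0)
  4. fill(A) -> (A=3 B=3 C=0)
  5. pour(A -> B) -> (A=1 B=5 C=0)
Reached target in 5 moves.

Answer: 5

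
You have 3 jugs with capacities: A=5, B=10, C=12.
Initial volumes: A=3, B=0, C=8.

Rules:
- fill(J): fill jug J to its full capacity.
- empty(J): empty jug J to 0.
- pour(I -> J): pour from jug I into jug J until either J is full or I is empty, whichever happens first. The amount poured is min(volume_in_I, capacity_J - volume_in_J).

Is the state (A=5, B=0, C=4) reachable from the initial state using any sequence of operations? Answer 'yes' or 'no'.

Answer: yes

Derivation:
BFS from (A=3, B=0, C=8):
  1. fill(B) -> (A=3 B=10 C=8)
  2. pour(B -> A) -> (A=5 B=8 C=8)
  3. pour(B -> C) -> (A=5 B=4 C=12)
  4. empty(C) -> (A=5 B=4 C=0)
  5. pour(B -> C) -> (A=5 B=0 C=4)
Target reached → yes.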